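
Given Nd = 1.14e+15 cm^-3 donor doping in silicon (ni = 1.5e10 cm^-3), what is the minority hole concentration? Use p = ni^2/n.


Step 1: Since Nd >> ni, n ≈ Nd = 1.14e+15 cm^-3
Step 2: p = ni^2 / n = (1.5e10)^2 / 1.14e+15
Step 3: p = 2.25e20 / 1.14e+15 = 1.97e+05 cm^-3

1.97e+05


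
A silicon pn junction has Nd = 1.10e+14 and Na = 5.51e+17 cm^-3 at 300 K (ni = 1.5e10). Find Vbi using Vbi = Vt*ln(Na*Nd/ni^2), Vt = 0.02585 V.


Step 1: Compute Na*Nd/ni^2 = 5.51e+17 * 1.10e+14 / (1.5e10)^2 = 2.6938e+11
Step 2: ln(2.6938e+11) = 26.3194
Step 3: Vbi = 0.02585 * 26.3194 = 0.68 V

0.68


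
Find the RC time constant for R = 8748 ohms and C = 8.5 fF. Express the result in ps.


Step 1: tau = R * C
Step 2: tau = 8748 * 8.5 fF = 8748 * 8.5e-15 F
Step 3: tau = 7.4358e-11 s = 74.358 ps

74.358


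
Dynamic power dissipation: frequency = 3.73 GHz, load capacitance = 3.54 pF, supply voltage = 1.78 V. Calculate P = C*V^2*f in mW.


Step 1: V^2 = 1.78^2 = 3.1684 V^2
Step 2: P = C*V^2*f = 3.54e-12 F * 3.1684 * 3.73e9 Hz
Step 3: P = 4.183618728e-02 W
Step 4: P = 41.836 mW

41.836


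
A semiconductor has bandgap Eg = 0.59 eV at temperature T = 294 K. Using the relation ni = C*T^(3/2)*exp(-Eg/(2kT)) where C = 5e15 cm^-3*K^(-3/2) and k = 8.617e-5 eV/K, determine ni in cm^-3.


Step 1: Compute kT = 8.617e-5 * 294 = 0.02533398 eV
Step 2: Exponent = -Eg/(2kT) = -0.59/(2*0.02533398) = -11.64444
Step 3: T^(3/2) = 294^1.5 = 5041.05
Step 4: ni = 5e15 * 5041.05 * exp(-11.64444) = 2.21e+14 cm^-3

2.21e+14


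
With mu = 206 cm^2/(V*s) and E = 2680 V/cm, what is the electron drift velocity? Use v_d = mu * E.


Step 1: v_d = mu * E
Step 2: v_d = 206 * 2680 = 552080
Step 3: v_d = 5.52e+05 cm/s

5.52e+05


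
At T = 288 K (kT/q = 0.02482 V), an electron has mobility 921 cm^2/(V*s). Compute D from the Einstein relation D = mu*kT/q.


Step 1: D = mu * (kT/q)
Step 2: D = 921 * 0.02482
Step 3: D = 22.86 cm^2/s

22.86


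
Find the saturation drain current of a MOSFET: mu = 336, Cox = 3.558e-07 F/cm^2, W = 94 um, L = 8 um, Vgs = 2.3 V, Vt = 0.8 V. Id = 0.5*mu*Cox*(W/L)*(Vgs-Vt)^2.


Step 1: Overdrive voltage Vov = Vgs - Vt = 2.3 - 0.8 = 1.5 V
Step 2: W/L = 94/8 = 11.75
Step 3: Id = 0.5 * 336 * 3.558e-07 * 11.75 * 1.5^2
Step 4: Id = 1.58e-03 A

1.58e-03


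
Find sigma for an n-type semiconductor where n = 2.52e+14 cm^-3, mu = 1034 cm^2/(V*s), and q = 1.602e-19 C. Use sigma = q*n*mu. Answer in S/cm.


Step 1: sigma = q * n * mu
Step 2: sigma = 1.602e-19 * 2.52e+14 * 1034
Step 3: sigma = 4.174e-02 S/cm

4.174e-02


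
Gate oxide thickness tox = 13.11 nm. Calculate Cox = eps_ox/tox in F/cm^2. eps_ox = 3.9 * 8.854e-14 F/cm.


Step 1: eps_ox = 3.9 * 8.854e-14 = 3.45306e-13 F/cm
Step 2: tox in cm = 13.11 nm * 1e-7 = 1.3110e-06 cm
Step 3: Cox = 3.45306e-13 / 1.3110e-06 = 2.63e-07 F/cm^2

2.63e-07


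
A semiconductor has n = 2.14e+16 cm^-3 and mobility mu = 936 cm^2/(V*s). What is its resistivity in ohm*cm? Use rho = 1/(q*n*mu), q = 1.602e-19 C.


Step 1: sigma = q * n * mu = 1.602e-19 * 2.14e+16 * 936 = 3.20887e+00 S/cm
Step 2: rho = 1 / sigma = 1 / 3.20887e+00 = 0.3116 ohm*cm

0.3116


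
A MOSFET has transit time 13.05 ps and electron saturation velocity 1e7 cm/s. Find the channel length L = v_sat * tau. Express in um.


Step 1: tau in seconds = 13.05 ps * 1e-12 = 1.3050e-11 s
Step 2: L = v_sat * tau = 1e7 * 1.3050e-11 = 1.3050e-04 cm
Step 3: L in um = 1.3050e-04 * 1e4 = 1.305 um

1.305


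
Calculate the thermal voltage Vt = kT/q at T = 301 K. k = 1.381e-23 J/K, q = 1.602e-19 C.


Step 1: kT = 1.381e-23 * 301 = 4.15681e-21 J
Step 2: Vt = kT/q = 4.15681e-21 / 1.602e-19
Step 3: Vt = 0.02595 V

0.02595


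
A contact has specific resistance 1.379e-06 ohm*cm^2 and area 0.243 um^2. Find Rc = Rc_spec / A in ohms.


Step 1: Convert area to cm^2: 0.243 um^2 = 2.4300e-09 cm^2
Step 2: Rc = Rc_spec / A = 1.379e-06 / 2.4300e-09
Step 3: Rc = 5.67e+02 ohms

5.67e+02


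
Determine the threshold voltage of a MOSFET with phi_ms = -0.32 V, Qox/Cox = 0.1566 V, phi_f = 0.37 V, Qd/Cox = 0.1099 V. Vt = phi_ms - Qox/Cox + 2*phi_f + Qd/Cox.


Step 1: Vt = phi_ms - Qox/Cox + 2*phi_f + Qd/Cox
Step 2: Vt = -0.32 - 0.1566 + 2*0.37 + 0.1099
Step 3: Vt = -0.32 - 0.1566 + 0.74 + 0.1099
Step 4: Vt = 0.3733 V

0.3733


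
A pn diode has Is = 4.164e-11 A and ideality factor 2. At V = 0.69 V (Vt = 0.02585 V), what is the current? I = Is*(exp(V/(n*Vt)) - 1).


Step 1: V/(n*Vt) = 0.69/(2*0.02585) = 13.3462
Step 2: exp(13.3462) = 6.2543e+05
Step 3: I = 4.164e-11 * (6.2543e+05 - 1) = 2.60e-05 A

2.60e-05


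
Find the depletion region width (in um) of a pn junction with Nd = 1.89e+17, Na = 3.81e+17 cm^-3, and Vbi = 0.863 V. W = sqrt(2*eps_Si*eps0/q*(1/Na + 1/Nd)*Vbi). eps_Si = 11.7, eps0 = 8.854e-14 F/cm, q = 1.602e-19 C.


Step 1: 1/Na + 1/Nd = 1/3.81e+17 + 1/1.89e+17 = 7.91568e-18
Step 2: 2*eps*eps0/q = 2*11.7*8.854e-14/1.602e-19 = 1.293281e+07
Step 3: W^2 = 1.293281e+07 * 7.91568e-18 * 0.863 = 8.83470e-11
Step 4: W = sqrt(8.83470e-11) = 9.399e-06 cm = 0.09399 um

0.09399


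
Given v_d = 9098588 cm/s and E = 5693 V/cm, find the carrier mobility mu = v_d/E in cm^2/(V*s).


Step 1: mu = v_d / E
Step 2: mu = 9098588 / 5693
Step 3: mu = 1598.21 cm^2/(V*s)

1598.21


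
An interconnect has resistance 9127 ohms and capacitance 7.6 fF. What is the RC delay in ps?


Step 1: tau = R * C
Step 2: tau = 9127 * 7.6 fF = 9127 * 7.6e-15 F
Step 3: tau = 6.93652e-11 s = 69.3652 ps

69.3652


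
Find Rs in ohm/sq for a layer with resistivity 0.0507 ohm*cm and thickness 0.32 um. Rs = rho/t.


Step 1: Convert thickness to cm: t = 0.32 um = 3.2000e-05 cm
Step 2: Rs = rho / t = 0.0507 / 3.2000e-05
Step 3: Rs = 1584.4 ohm/sq

1584.4


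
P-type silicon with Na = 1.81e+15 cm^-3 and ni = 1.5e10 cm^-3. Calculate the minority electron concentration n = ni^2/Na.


Step 1: Majority hole concentration p ≈ Na = 1.81e+15 cm^-3
Step 2: n = ni^2 / Na = (1.5e10)^2 / 1.81e+15
Step 3: n = 1.24e+05 cm^-3

1.24e+05


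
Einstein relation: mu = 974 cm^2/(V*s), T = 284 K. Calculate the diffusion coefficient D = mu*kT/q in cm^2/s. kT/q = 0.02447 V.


Step 1: D = mu * (kT/q)
Step 2: D = 974 * 0.02447
Step 3: D = 23.83 cm^2/s

23.83


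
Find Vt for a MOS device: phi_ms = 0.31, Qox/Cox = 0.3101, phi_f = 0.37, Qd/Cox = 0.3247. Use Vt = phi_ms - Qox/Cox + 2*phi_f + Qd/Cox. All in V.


Step 1: Vt = phi_ms - Qox/Cox + 2*phi_f + Qd/Cox
Step 2: Vt = 0.31 - 0.3101 + 2*0.37 + 0.3247
Step 3: Vt = 0.31 - 0.3101 + 0.74 + 0.3247
Step 4: Vt = 1.0646 V

1.0646


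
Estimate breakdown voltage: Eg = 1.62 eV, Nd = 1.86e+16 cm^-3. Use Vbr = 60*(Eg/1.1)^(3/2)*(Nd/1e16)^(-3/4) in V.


Step 1: Eg/1.1 = 1.62/1.1 = 1.472727
Step 2: (Eg/1.1)^1.5 = 1.472727^1.5 = 1.787242
Step 3: (Nd/1e16)^(-0.75) = (1.86)^(-0.75) = 0.627864
Step 4: Vbr = 60 * 1.787242 * 0.627864 = 67.3 V

67.3


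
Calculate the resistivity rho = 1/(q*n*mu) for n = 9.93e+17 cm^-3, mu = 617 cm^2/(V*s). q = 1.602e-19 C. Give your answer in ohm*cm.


Step 1: sigma = q * n * mu = 1.602e-19 * 9.93e+17 * 617 = 9.81515e+01 S/cm
Step 2: rho = 1 / sigma = 1 / 9.81515e+01 = 0.01019 ohm*cm

0.01019


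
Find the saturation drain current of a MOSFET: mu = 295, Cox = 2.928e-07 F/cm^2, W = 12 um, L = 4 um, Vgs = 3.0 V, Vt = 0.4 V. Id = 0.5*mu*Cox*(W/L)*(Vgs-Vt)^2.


Step 1: Overdrive voltage Vov = Vgs - Vt = 3.0 - 0.4 = 2.6 V
Step 2: W/L = 12/4 = 3
Step 3: Id = 0.5 * 295 * 2.928e-07 * 3 * 2.6^2
Step 4: Id = 8.76e-04 A

8.76e-04


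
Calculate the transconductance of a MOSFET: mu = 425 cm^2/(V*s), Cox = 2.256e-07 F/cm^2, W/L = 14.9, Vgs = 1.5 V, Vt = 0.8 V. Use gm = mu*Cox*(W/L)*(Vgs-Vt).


Step 1: Vov = Vgs - Vt = 1.5 - 0.8 = 0.7 V
Step 2: gm = mu * Cox * (W/L) * Vov
Step 3: gm = 425 * 2.256e-07 * 14.9 * 0.7 = 1.00e-03 S

1.00e-03


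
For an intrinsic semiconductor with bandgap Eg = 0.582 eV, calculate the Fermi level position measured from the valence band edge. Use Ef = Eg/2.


Step 1: For an intrinsic semiconductor, the Fermi level sits at midgap.
Step 2: Ef = Eg / 2 = 0.582 / 2 = 0.291 eV

0.291


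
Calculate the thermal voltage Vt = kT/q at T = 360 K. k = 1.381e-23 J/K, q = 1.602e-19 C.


Step 1: kT = 1.381e-23 * 360 = 4.9716e-21 J
Step 2: Vt = kT/q = 4.9716e-21 / 1.602e-19
Step 3: Vt = 0.03103 V

0.03103


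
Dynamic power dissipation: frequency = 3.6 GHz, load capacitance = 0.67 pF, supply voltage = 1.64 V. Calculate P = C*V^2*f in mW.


Step 1: V^2 = 1.64^2 = 2.6896 V^2
Step 2: P = C*V^2*f = 0.67e-12 F * 2.6896 * 3.6e9 Hz
Step 3: P = 6.4873152e-03 W
Step 4: P = 6.487 mW

6.487


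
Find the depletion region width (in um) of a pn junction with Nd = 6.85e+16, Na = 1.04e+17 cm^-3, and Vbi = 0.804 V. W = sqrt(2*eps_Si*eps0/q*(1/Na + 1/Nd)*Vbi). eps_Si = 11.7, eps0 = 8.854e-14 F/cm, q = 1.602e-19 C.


Step 1: 1/Na + 1/Nd = 1/1.04e+17 + 1/6.85e+16 = 2.42139e-17
Step 2: 2*eps*eps0/q = 2*11.7*8.854e-14/1.602e-19 = 1.293281e+07
Step 3: W^2 = 1.293281e+07 * 2.42139e-17 * 0.804 = 2.51776e-10
Step 4: W = sqrt(2.51776e-10) = 1.587e-05 cm = 0.1587 um

0.1587


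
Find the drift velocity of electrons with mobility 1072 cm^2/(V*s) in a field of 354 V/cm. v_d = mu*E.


Step 1: v_d = mu * E
Step 2: v_d = 1072 * 354 = 379488
Step 3: v_d = 3.79e+05 cm/s

3.79e+05


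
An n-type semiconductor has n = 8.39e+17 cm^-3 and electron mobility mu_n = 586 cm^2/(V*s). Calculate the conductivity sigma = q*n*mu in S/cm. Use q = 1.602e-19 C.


Step 1: sigma = q * n * mu
Step 2: sigma = 1.602e-19 * 8.39e+17 * 586
Step 3: sigma = 7.876e+01 S/cm

7.876e+01


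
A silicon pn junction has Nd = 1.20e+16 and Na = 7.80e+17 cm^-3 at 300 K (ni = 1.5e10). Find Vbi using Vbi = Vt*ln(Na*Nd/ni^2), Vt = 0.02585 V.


Step 1: Compute Na*Nd/ni^2 = 7.80e+17 * 1.20e+16 / (1.5e10)^2 = 4.1600e+13
Step 2: ln(4.1600e+13) = 31.3591
Step 3: Vbi = 0.02585 * 31.3591 = 0.811 V

0.811


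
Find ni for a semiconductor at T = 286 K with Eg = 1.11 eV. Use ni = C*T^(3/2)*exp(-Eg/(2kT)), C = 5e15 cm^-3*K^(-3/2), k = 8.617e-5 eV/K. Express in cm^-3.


Step 1: Compute kT = 8.617e-5 * 286 = 0.02464462 eV
Step 2: Exponent = -Eg/(2kT) = -1.11/(2*0.02464462) = -22.52013
Step 3: T^(3/2) = 286^1.5 = 4836.70
Step 4: ni = 5e15 * 4836.70 * exp(-22.52013) = 4.01e+09 cm^-3

4.01e+09


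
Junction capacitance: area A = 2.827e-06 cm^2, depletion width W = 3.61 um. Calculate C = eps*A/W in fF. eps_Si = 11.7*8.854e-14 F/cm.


Step 1: eps_Si = 11.7 * 8.854e-14 = 1.035918e-12 F/cm
Step 2: W in cm = 3.61 * 1e-4 = 3.61e-04 cm
Step 3: C = 1.035918e-12 * 2.827e-06 / 3.61e-04 = 8.112300e-15 F
Step 4: C = 8.11 fF

8.11


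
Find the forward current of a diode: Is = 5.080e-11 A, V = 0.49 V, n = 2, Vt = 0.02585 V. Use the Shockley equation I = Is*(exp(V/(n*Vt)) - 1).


Step 1: V/(n*Vt) = 0.49/(2*0.02585) = 9.4778
Step 2: exp(9.4778) = 1.3066e+04
Step 3: I = 5.080e-11 * (1.3066e+04 - 1) = 6.64e-07 A

6.64e-07


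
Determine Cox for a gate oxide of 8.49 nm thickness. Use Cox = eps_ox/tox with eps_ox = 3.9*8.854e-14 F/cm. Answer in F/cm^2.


Step 1: eps_ox = 3.9 * 8.854e-14 = 3.45306e-13 F/cm
Step 2: tox in cm = 8.49 nm * 1e-7 = 8.4900e-07 cm
Step 3: Cox = 3.45306e-13 / 8.4900e-07 = 4.07e-07 F/cm^2

4.07e-07


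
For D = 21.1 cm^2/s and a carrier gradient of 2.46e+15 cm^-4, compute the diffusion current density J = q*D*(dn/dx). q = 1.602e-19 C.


Step 1: J = q * D * (dn/dx)
Step 2: J = 1.602e-19 * 21.1 * 2.46e+15
Step 3: J = 8.32e-03 A/cm^2

8.32e-03


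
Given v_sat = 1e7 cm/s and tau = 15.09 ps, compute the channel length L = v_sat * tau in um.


Step 1: tau in seconds = 15.09 ps * 1e-12 = 1.5090e-11 s
Step 2: L = v_sat * tau = 1e7 * 1.5090e-11 = 1.5090e-04 cm
Step 3: L in um = 1.5090e-04 * 1e4 = 1.509 um

1.509


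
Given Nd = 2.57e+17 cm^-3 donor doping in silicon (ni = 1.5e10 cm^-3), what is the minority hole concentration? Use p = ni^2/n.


Step 1: Since Nd >> ni, n ≈ Nd = 2.57e+17 cm^-3
Step 2: p = ni^2 / n = (1.5e10)^2 / 2.57e+17
Step 3: p = 2.25e20 / 2.57e+17 = 8.75e+02 cm^-3

8.75e+02


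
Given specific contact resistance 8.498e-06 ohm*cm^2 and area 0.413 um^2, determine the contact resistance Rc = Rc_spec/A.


Step 1: Convert area to cm^2: 0.413 um^2 = 4.1300e-09 cm^2
Step 2: Rc = Rc_spec / A = 8.498e-06 / 4.1300e-09
Step 3: Rc = 2.06e+03 ohms

2.06e+03


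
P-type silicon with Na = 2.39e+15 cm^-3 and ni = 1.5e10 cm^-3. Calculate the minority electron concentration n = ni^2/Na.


Step 1: Majority hole concentration p ≈ Na = 2.39e+15 cm^-3
Step 2: n = ni^2 / Na = (1.5e10)^2 / 2.39e+15
Step 3: n = 9.41e+04 cm^-3

9.41e+04


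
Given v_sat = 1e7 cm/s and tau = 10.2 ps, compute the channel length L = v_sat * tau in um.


Step 1: tau in seconds = 10.2 ps * 1e-12 = 1.0200e-11 s
Step 2: L = v_sat * tau = 1e7 * 1.0200e-11 = 1.0200e-04 cm
Step 3: L in um = 1.0200e-04 * 1e4 = 1.02 um

1.02


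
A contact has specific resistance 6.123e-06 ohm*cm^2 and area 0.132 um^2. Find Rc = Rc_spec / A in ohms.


Step 1: Convert area to cm^2: 0.132 um^2 = 1.3200e-09 cm^2
Step 2: Rc = Rc_spec / A = 6.123e-06 / 1.3200e-09
Step 3: Rc = 4.64e+03 ohms

4.64e+03


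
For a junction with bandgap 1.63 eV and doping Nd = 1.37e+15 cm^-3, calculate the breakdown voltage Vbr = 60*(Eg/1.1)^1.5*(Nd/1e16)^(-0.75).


Step 1: Eg/1.1 = 1.63/1.1 = 1.481818
Step 2: (Eg/1.1)^1.5 = 1.481818^1.5 = 1.803816
Step 3: (Nd/1e16)^(-0.75) = (0.137)^(-0.75) = 4.440783
Step 4: Vbr = 60 * 1.803816 * 4.440783 = 480.6 V

480.6


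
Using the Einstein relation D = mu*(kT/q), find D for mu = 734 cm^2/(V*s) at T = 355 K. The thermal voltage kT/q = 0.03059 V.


Step 1: D = mu * (kT/q)
Step 2: D = 734 * 0.03059
Step 3: D = 22.45 cm^2/s

22.45


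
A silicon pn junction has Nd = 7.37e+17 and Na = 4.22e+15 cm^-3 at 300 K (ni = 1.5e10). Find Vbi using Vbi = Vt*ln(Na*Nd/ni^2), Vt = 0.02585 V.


Step 1: Compute Na*Nd/ni^2 = 4.22e+15 * 7.37e+17 / (1.5e10)^2 = 1.3823e+13
Step 2: ln(1.3823e+13) = 30.2574
Step 3: Vbi = 0.02585 * 30.2574 = 0.782 V

0.782


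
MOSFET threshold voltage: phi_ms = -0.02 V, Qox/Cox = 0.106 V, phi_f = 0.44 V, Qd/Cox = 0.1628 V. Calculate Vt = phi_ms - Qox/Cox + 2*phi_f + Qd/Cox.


Step 1: Vt = phi_ms - Qox/Cox + 2*phi_f + Qd/Cox
Step 2: Vt = -0.02 - 0.106 + 2*0.44 + 0.1628
Step 3: Vt = -0.02 - 0.106 + 0.88 + 0.1628
Step 4: Vt = 0.9168 V

0.9168


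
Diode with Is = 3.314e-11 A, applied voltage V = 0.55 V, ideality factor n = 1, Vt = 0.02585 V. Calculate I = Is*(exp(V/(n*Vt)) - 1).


Step 1: V/(n*Vt) = 0.55/(1*0.02585) = 21.2766
Step 2: exp(21.2766) = 1.7390e+09
Step 3: I = 3.314e-11 * (1.7390e+09 - 1) = 5.76e-02 A

5.76e-02


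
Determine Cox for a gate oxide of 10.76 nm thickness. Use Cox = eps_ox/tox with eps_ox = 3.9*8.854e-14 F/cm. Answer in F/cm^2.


Step 1: eps_ox = 3.9 * 8.854e-14 = 3.45306e-13 F/cm
Step 2: tox in cm = 10.76 nm * 1e-7 = 1.0760e-06 cm
Step 3: Cox = 3.45306e-13 / 1.0760e-06 = 3.21e-07 F/cm^2

3.21e-07


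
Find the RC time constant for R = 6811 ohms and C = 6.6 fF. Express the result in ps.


Step 1: tau = R * C
Step 2: tau = 6811 * 6.6 fF = 6811 * 6.6e-15 F
Step 3: tau = 4.49526e-11 s = 44.9526 ps

44.9526


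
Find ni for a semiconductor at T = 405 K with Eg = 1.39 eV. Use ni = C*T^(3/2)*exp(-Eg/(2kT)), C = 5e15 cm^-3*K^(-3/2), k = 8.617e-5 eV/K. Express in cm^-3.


Step 1: Compute kT = 8.617e-5 * 405 = 0.03489885 eV
Step 2: Exponent = -Eg/(2kT) = -1.39/(2*0.03489885) = -19.91470
Step 3: T^(3/2) = 405^1.5 = 8150.47
Step 4: ni = 5e15 * 8150.47 * exp(-19.91470) = 9.15e+10 cm^-3

9.15e+10


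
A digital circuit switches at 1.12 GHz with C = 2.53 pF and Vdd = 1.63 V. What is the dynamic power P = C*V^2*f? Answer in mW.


Step 1: V^2 = 1.63^2 = 2.6569 V^2
Step 2: P = C*V^2*f = 2.53e-12 F * 2.6569 * 1.12e9 Hz
Step 3: P = 7.52859184e-03 W
Step 4: P = 7.529 mW

7.529


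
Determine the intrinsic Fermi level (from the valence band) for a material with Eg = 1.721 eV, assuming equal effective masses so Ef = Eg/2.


Step 1: For an intrinsic semiconductor, the Fermi level sits at midgap.
Step 2: Ef = Eg / 2 = 1.721 / 2 = 0.8605 eV

0.8605


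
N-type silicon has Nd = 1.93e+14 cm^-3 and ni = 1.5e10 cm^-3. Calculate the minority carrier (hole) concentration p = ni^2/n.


Step 1: Since Nd >> ni, n ≈ Nd = 1.93e+14 cm^-3
Step 2: p = ni^2 / n = (1.5e10)^2 / 1.93e+14
Step 3: p = 2.25e20 / 1.93e+14 = 1.17e+06 cm^-3

1.17e+06


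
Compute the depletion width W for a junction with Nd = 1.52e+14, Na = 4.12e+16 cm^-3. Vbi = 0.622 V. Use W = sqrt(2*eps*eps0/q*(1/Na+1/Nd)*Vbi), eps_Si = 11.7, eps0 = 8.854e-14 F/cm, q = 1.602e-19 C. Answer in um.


Step 1: 1/Na + 1/Nd = 1/4.12e+16 + 1/1.52e+14 = 6.60322e-15
Step 2: 2*eps*eps0/q = 2*11.7*8.854e-14/1.602e-19 = 1.293281e+07
Step 3: W^2 = 1.293281e+07 * 6.60322e-15 * 0.622 = 5.31177e-08
Step 4: W = sqrt(5.31177e-08) = 2.305e-04 cm = 2.305 um

2.305


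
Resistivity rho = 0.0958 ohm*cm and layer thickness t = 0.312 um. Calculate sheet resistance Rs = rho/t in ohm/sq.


Step 1: Convert thickness to cm: t = 0.312 um = 3.1200e-05 cm
Step 2: Rs = rho / t = 0.0958 / 3.1200e-05
Step 3: Rs = 3070.5 ohm/sq

3070.5


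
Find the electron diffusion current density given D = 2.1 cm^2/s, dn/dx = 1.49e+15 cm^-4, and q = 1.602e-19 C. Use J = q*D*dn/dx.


Step 1: J = q * D * (dn/dx)
Step 2: J = 1.602e-19 * 2.1 * 1.49e+15
Step 3: J = 5.01e-04 A/cm^2

5.01e-04


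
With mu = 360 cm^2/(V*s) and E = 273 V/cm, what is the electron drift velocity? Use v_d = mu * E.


Step 1: v_d = mu * E
Step 2: v_d = 360 * 273 = 98280
Step 3: v_d = 9.83e+04 cm/s

9.83e+04


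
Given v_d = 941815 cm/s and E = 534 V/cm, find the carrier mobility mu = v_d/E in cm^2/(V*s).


Step 1: mu = v_d / E
Step 2: mu = 941815 / 534
Step 3: mu = 1763.7 cm^2/(V*s)

1763.7


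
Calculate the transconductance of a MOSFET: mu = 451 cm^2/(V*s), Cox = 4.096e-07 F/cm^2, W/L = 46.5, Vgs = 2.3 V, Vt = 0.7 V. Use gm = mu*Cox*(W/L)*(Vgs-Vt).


Step 1: Vov = Vgs - Vt = 2.3 - 0.7 = 1.6 V
Step 2: gm = mu * Cox * (W/L) * Vov
Step 3: gm = 451 * 4.096e-07 * 46.5 * 1.6 = 1.37e-02 S

1.37e-02


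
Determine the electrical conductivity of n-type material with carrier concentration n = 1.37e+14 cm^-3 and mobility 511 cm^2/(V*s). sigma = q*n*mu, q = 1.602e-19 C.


Step 1: sigma = q * n * mu
Step 2: sigma = 1.602e-19 * 1.37e+14 * 511
Step 3: sigma = 1.122e-02 S/cm

1.122e-02


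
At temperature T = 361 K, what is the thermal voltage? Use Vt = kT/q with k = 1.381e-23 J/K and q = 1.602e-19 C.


Step 1: kT = 1.381e-23 * 361 = 4.98541e-21 J
Step 2: Vt = kT/q = 4.98541e-21 / 1.602e-19
Step 3: Vt = 0.03112 V

0.03112


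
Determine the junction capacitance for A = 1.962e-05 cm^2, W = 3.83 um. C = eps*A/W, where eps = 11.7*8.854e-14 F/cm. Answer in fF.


Step 1: eps_Si = 11.7 * 8.854e-14 = 1.035918e-12 F/cm
Step 2: W in cm = 3.83 * 1e-4 = 3.83e-04 cm
Step 3: C = 1.035918e-12 * 1.962e-05 / 3.83e-04 = 5.306713e-14 F
Step 4: C = 53.07 fF

53.07


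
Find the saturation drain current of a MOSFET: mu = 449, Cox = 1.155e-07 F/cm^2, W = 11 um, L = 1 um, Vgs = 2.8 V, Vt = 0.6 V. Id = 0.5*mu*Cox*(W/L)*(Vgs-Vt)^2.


Step 1: Overdrive voltage Vov = Vgs - Vt = 2.8 - 0.6 = 2.2 V
Step 2: W/L = 11/1 = 11
Step 3: Id = 0.5 * 449 * 1.155e-07 * 11 * 2.2^2
Step 4: Id = 1.38e-03 A

1.38e-03


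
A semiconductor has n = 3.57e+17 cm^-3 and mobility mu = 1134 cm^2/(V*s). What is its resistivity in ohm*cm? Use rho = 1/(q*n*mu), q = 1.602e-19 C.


Step 1: sigma = q * n * mu = 1.602e-19 * 3.57e+17 * 1134 = 6.48550e+01 S/cm
Step 2: rho = 1 / sigma = 1 / 6.48550e+01 = 0.01542 ohm*cm

0.01542


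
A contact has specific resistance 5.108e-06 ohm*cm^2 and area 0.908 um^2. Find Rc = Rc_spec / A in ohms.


Step 1: Convert area to cm^2: 0.908 um^2 = 9.0800e-09 cm^2
Step 2: Rc = Rc_spec / A = 5.108e-06 / 9.0800e-09
Step 3: Rc = 5.63e+02 ohms

5.63e+02


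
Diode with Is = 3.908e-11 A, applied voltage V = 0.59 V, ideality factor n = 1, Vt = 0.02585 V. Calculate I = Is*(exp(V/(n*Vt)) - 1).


Step 1: V/(n*Vt) = 0.59/(1*0.02585) = 22.8240
Step 2: exp(22.8240) = 8.1722e+09
Step 3: I = 3.908e-11 * (8.1722e+09 - 1) = 3.19e-01 A

3.19e-01


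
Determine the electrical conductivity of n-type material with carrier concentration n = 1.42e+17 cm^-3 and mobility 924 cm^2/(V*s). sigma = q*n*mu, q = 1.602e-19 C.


Step 1: sigma = q * n * mu
Step 2: sigma = 1.602e-19 * 1.42e+17 * 924
Step 3: sigma = 2.102e+01 S/cm

2.102e+01


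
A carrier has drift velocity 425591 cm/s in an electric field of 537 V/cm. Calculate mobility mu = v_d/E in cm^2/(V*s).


Step 1: mu = v_d / E
Step 2: mu = 425591 / 537
Step 3: mu = 792.53 cm^2/(V*s)

792.53


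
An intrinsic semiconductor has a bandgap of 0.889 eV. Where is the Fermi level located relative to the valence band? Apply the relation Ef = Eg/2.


Step 1: For an intrinsic semiconductor, the Fermi level sits at midgap.
Step 2: Ef = Eg / 2 = 0.889 / 2 = 0.4445 eV

0.4445


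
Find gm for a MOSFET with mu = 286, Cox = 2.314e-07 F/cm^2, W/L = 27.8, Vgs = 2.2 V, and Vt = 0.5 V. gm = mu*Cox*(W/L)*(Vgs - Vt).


Step 1: Vov = Vgs - Vt = 2.2 - 0.5 = 1.7 V
Step 2: gm = mu * Cox * (W/L) * Vov
Step 3: gm = 286 * 2.314e-07 * 27.8 * 1.7 = 3.13e-03 S

3.13e-03


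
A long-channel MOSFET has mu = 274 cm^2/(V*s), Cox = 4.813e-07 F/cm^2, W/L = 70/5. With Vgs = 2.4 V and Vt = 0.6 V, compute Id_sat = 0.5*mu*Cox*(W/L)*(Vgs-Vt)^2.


Step 1: Overdrive voltage Vov = Vgs - Vt = 2.4 - 0.6 = 1.8 V
Step 2: W/L = 70/5 = 14
Step 3: Id = 0.5 * 274 * 4.813e-07 * 14 * 1.8^2
Step 4: Id = 2.99e-03 A

2.99e-03


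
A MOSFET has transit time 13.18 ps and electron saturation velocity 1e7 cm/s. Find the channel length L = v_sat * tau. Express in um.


Step 1: tau in seconds = 13.18 ps * 1e-12 = 1.3180e-11 s
Step 2: L = v_sat * tau = 1e7 * 1.3180e-11 = 1.3180e-04 cm
Step 3: L in um = 1.3180e-04 * 1e4 = 1.318 um

1.318


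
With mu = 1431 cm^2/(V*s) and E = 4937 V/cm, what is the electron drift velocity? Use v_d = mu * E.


Step 1: v_d = mu * E
Step 2: v_d = 1431 * 4937 = 7064847
Step 3: v_d = 7.06e+06 cm/s

7.06e+06


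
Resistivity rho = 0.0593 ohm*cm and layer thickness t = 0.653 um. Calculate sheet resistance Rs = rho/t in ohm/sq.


Step 1: Convert thickness to cm: t = 0.653 um = 6.5300e-05 cm
Step 2: Rs = rho / t = 0.0593 / 6.5300e-05
Step 3: Rs = 908.1 ohm/sq

908.1


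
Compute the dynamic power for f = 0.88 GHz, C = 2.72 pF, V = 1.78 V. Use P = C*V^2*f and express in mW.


Step 1: V^2 = 1.78^2 = 3.1684 V^2
Step 2: P = C*V^2*f = 2.72e-12 F * 3.1684 * 0.88e9 Hz
Step 3: P = 7.58388224e-03 W
Step 4: P = 7.584 mW

7.584


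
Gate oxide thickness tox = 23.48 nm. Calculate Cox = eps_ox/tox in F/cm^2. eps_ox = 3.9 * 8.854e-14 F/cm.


Step 1: eps_ox = 3.9 * 8.854e-14 = 3.45306e-13 F/cm
Step 2: tox in cm = 23.48 nm * 1e-7 = 2.3480e-06 cm
Step 3: Cox = 3.45306e-13 / 2.3480e-06 = 1.47e-07 F/cm^2

1.47e-07


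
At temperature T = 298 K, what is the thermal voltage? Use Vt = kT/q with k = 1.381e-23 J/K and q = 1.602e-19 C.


Step 1: kT = 1.381e-23 * 298 = 4.11538e-21 J
Step 2: Vt = kT/q = 4.11538e-21 / 1.602e-19
Step 3: Vt = 0.02569 V

0.02569


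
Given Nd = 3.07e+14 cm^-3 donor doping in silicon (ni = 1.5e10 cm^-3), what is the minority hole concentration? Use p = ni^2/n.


Step 1: Since Nd >> ni, n ≈ Nd = 3.07e+14 cm^-3
Step 2: p = ni^2 / n = (1.5e10)^2 / 3.07e+14
Step 3: p = 2.25e20 / 3.07e+14 = 7.33e+05 cm^-3

7.33e+05


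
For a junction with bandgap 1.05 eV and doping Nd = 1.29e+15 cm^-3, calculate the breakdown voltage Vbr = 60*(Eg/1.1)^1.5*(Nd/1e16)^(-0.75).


Step 1: Eg/1.1 = 1.05/1.1 = 0.954545
Step 2: (Eg/1.1)^1.5 = 0.954545^1.5 = 0.932598
Step 3: (Nd/1e16)^(-0.75) = (0.129)^(-0.75) = 4.645770
Step 4: Vbr = 60 * 0.932598 * 4.645770 = 260.0 V

260.0


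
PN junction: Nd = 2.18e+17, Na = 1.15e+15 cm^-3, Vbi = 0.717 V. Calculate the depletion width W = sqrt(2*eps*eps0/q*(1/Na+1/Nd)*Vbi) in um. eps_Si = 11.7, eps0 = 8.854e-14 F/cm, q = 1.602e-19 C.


Step 1: 1/Na + 1/Nd = 1/1.15e+15 + 1/2.18e+17 = 8.74152e-16
Step 2: 2*eps*eps0/q = 2*11.7*8.854e-14/1.602e-19 = 1.293281e+07
Step 3: W^2 = 1.293281e+07 * 8.74152e-16 * 0.717 = 8.10586e-09
Step 4: W = sqrt(8.10586e-09) = 9.003e-05 cm = 0.9003 um

0.9003


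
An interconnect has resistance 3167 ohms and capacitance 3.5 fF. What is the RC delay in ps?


Step 1: tau = R * C
Step 2: tau = 3167 * 3.5 fF = 3167 * 3.5e-15 F
Step 3: tau = 1.10845e-11 s = 11.0845 ps

11.0845


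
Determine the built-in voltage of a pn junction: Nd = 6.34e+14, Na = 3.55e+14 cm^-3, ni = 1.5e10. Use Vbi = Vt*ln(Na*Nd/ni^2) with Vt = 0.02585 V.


Step 1: Compute Na*Nd/ni^2 = 3.55e+14 * 6.34e+14 / (1.5e10)^2 = 1.0003e+09
Step 2: ln(1.0003e+09) = 20.7236
Step 3: Vbi = 0.02585 * 20.7236 = 0.536 V

0.536


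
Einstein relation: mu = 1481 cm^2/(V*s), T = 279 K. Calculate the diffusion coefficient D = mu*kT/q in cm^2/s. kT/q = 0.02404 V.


Step 1: D = mu * (kT/q)
Step 2: D = 1481 * 0.02404
Step 3: D = 35.6 cm^2/s

35.6


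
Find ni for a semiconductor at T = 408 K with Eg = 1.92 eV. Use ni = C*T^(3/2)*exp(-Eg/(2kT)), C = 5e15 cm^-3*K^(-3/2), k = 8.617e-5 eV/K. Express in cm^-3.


Step 1: Compute kT = 8.617e-5 * 408 = 0.03515736 eV
Step 2: Exponent = -Eg/(2kT) = -1.92/(2*0.03515736) = -27.30580
Step 3: T^(3/2) = 408^1.5 = 8241.20
Step 4: ni = 5e15 * 8241.20 * exp(-27.30580) = 5.70e+07 cm^-3

5.70e+07


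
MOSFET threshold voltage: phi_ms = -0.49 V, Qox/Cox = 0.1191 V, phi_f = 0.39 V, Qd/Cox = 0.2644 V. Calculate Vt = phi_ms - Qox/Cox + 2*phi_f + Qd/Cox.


Step 1: Vt = phi_ms - Qox/Cox + 2*phi_f + Qd/Cox
Step 2: Vt = -0.49 - 0.1191 + 2*0.39 + 0.2644
Step 3: Vt = -0.49 - 0.1191 + 0.78 + 0.2644
Step 4: Vt = 0.4353 V

0.4353


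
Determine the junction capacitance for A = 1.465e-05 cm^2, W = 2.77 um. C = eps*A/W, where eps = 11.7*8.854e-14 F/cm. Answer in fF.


Step 1: eps_Si = 11.7 * 8.854e-14 = 1.035918e-12 F/cm
Step 2: W in cm = 2.77 * 1e-4 = 2.77e-04 cm
Step 3: C = 1.035918e-12 * 1.465e-05 / 2.77e-04 = 5.478772e-14 F
Step 4: C = 54.79 fF

54.79


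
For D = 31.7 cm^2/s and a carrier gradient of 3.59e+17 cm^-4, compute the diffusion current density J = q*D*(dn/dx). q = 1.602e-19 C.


Step 1: J = q * D * (dn/dx)
Step 2: J = 1.602e-19 * 31.7 * 3.59e+17
Step 3: J = 1.82e+00 A/cm^2

1.82e+00


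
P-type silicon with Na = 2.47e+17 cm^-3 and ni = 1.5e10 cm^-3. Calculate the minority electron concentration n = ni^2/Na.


Step 1: Majority hole concentration p ≈ Na = 2.47e+17 cm^-3
Step 2: n = ni^2 / Na = (1.5e10)^2 / 2.47e+17
Step 3: n = 9.11e+02 cm^-3

9.11e+02


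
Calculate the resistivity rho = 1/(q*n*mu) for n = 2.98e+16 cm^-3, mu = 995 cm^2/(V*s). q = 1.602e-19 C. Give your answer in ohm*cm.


Step 1: sigma = q * n * mu = 1.602e-19 * 2.98e+16 * 995 = 4.75009e+00 S/cm
Step 2: rho = 1 / sigma = 1 / 4.75009e+00 = 0.2105 ohm*cm

0.2105


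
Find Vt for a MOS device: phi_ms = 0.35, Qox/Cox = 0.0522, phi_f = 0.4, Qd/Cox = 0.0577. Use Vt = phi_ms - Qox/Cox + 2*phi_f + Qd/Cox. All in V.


Step 1: Vt = phi_ms - Qox/Cox + 2*phi_f + Qd/Cox
Step 2: Vt = 0.35 - 0.0522 + 2*0.4 + 0.0577
Step 3: Vt = 0.35 - 0.0522 + 0.8 + 0.0577
Step 4: Vt = 1.1555 V

1.1555


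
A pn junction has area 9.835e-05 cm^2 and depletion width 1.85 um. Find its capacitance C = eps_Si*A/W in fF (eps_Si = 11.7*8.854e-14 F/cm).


Step 1: eps_Si = 11.7 * 8.854e-14 = 1.035918e-12 F/cm
Step 2: W in cm = 1.85 * 1e-4 = 1.85e-04 cm
Step 3: C = 1.035918e-12 * 9.835e-05 / 1.85e-04 = 5.507164e-13 F
Step 4: C = 550.72 fF

550.72


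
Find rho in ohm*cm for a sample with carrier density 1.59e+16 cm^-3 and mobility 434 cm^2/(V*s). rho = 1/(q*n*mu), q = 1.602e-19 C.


Step 1: sigma = q * n * mu = 1.602e-19 * 1.59e+16 * 434 = 1.10548e+00 S/cm
Step 2: rho = 1 / sigma = 1 / 1.10548e+00 = 0.9046 ohm*cm

0.9046


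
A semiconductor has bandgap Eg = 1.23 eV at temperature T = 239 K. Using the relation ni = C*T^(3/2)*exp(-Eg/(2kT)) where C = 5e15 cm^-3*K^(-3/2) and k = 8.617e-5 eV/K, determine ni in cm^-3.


Step 1: Compute kT = 8.617e-5 * 239 = 0.02059463 eV
Step 2: Exponent = -Eg/(2kT) = -1.23/(2*0.02059463) = -29.86215
Step 3: T^(3/2) = 239^1.5 = 3694.85
Step 4: ni = 5e15 * 3694.85 * exp(-29.86215) = 1.98e+06 cm^-3

1.98e+06


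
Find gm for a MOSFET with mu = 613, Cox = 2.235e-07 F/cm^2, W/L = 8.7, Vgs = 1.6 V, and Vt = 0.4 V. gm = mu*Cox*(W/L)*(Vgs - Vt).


Step 1: Vov = Vgs - Vt = 1.6 - 0.4 = 1.2 V
Step 2: gm = mu * Cox * (W/L) * Vov
Step 3: gm = 613 * 2.235e-07 * 8.7 * 1.2 = 1.43e-03 S

1.43e-03


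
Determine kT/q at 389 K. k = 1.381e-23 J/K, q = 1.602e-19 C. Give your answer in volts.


Step 1: kT = 1.381e-23 * 389 = 5.37209e-21 J
Step 2: Vt = kT/q = 5.37209e-21 / 1.602e-19
Step 3: Vt = 0.03353 V

0.03353


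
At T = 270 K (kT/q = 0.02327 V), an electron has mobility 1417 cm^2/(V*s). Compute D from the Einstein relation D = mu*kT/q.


Step 1: D = mu * (kT/q)
Step 2: D = 1417 * 0.02327
Step 3: D = 32.97 cm^2/s

32.97


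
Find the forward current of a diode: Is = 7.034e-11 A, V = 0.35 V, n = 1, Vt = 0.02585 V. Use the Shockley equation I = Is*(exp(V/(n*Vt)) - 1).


Step 1: V/(n*Vt) = 0.35/(1*0.02585) = 13.5397
Step 2: exp(13.5397) = 7.5896e+05
Step 3: I = 7.034e-11 * (7.5896e+05 - 1) = 5.34e-05 A

5.34e-05


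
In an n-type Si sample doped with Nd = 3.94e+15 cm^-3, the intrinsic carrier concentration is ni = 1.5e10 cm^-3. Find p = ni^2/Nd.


Step 1: Since Nd >> ni, n ≈ Nd = 3.94e+15 cm^-3
Step 2: p = ni^2 / n = (1.5e10)^2 / 3.94e+15
Step 3: p = 2.25e20 / 3.94e+15 = 5.71e+04 cm^-3

5.71e+04


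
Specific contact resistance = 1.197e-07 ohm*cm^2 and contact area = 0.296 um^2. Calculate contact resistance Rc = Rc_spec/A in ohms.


Step 1: Convert area to cm^2: 0.296 um^2 = 2.9600e-09 cm^2
Step 2: Rc = Rc_spec / A = 1.197e-07 / 2.9600e-09
Step 3: Rc = 4.04e+01 ohms

4.04e+01


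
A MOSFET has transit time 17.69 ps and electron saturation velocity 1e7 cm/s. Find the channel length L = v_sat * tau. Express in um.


Step 1: tau in seconds = 17.69 ps * 1e-12 = 1.7690e-11 s
Step 2: L = v_sat * tau = 1e7 * 1.7690e-11 = 1.7690e-04 cm
Step 3: L in um = 1.7690e-04 * 1e4 = 1.769 um

1.769


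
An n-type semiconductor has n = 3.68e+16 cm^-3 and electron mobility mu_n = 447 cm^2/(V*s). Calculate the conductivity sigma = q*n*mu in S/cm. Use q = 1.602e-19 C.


Step 1: sigma = q * n * mu
Step 2: sigma = 1.602e-19 * 3.68e+16 * 447
Step 3: sigma = 2.635e+00 S/cm

2.635e+00


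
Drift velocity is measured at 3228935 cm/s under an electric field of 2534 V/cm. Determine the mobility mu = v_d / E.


Step 1: mu = v_d / E
Step 2: mu = 3228935 / 2534
Step 3: mu = 1274.24 cm^2/(V*s)

1274.24


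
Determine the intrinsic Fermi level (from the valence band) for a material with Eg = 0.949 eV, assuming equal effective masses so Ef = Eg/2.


Step 1: For an intrinsic semiconductor, the Fermi level sits at midgap.
Step 2: Ef = Eg / 2 = 0.949 / 2 = 0.4745 eV

0.4745


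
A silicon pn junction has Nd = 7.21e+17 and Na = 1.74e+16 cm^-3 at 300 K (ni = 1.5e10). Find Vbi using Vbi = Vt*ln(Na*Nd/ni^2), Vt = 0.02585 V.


Step 1: Compute Na*Nd/ni^2 = 1.74e+16 * 7.21e+17 / (1.5e10)^2 = 5.5757e+13
Step 2: ln(5.5757e+13) = 31.6520
Step 3: Vbi = 0.02585 * 31.6520 = 0.818 V

0.818


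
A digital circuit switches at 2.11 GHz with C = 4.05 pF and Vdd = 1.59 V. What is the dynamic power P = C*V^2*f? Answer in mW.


Step 1: V^2 = 1.59^2 = 2.5281 V^2
Step 2: P = C*V^2*f = 4.05e-12 F * 2.5281 * 2.11e9 Hz
Step 3: P = 2.160387855e-02 W
Step 4: P = 21.604 mW

21.604


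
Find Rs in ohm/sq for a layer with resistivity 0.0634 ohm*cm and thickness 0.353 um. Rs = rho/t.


Step 1: Convert thickness to cm: t = 0.353 um = 3.5300e-05 cm
Step 2: Rs = rho / t = 0.0634 / 3.5300e-05
Step 3: Rs = 1796.0 ohm/sq

1796.0


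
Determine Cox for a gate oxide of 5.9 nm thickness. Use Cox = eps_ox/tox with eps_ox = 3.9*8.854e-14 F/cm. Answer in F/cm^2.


Step 1: eps_ox = 3.9 * 8.854e-14 = 3.45306e-13 F/cm
Step 2: tox in cm = 5.9 nm * 1e-7 = 5.9000e-07 cm
Step 3: Cox = 3.45306e-13 / 5.9000e-07 = 5.85e-07 F/cm^2

5.85e-07


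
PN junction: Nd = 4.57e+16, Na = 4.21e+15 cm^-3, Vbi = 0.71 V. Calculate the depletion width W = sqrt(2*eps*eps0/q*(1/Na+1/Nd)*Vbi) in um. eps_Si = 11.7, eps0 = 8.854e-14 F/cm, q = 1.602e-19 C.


Step 1: 1/Na + 1/Nd = 1/4.21e+15 + 1/4.57e+16 = 2.59412e-16
Step 2: 2*eps*eps0/q = 2*11.7*8.854e-14/1.602e-19 = 1.293281e+07
Step 3: W^2 = 1.293281e+07 * 2.59412e-16 * 0.71 = 2.38200e-09
Step 4: W = sqrt(2.38200e-09) = 4.881e-05 cm = 0.4881 um

0.4881


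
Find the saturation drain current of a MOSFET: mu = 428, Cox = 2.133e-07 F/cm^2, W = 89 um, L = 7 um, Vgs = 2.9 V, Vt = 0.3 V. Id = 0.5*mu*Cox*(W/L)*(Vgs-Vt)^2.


Step 1: Overdrive voltage Vov = Vgs - Vt = 2.9 - 0.3 = 2.6 V
Step 2: W/L = 89/7 = 12.7143
Step 3: Id = 0.5 * 428 * 2.133e-07 * 12.7143 * 2.6^2
Step 4: Id = 3.92e-03 A

3.92e-03


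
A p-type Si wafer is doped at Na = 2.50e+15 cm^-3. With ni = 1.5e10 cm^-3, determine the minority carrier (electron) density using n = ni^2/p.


Step 1: Majority hole concentration p ≈ Na = 2.50e+15 cm^-3
Step 2: n = ni^2 / Na = (1.5e10)^2 / 2.50e+15
Step 3: n = 9.00e+04 cm^-3

9.00e+04


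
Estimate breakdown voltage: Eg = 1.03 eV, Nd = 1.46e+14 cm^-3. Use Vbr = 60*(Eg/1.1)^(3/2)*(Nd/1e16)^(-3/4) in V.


Step 1: Eg/1.1 = 1.03/1.1 = 0.936364
Step 2: (Eg/1.1)^1.5 = 0.936364^1.5 = 0.906081
Step 3: (Nd/1e16)^(-0.75) = (0.0146)^(-0.75) = 23.808682
Step 4: Vbr = 60 * 0.906081 * 23.808682 = 1294.4 V

1294.4


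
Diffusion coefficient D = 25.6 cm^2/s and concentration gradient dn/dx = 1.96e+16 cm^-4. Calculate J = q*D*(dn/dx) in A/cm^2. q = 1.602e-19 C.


Step 1: J = q * D * (dn/dx)
Step 2: J = 1.602e-19 * 25.6 * 1.96e+16
Step 3: J = 8.04e-02 A/cm^2

8.04e-02


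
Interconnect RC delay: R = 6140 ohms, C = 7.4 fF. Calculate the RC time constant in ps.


Step 1: tau = R * C
Step 2: tau = 6140 * 7.4 fF = 6140 * 7.4e-15 F
Step 3: tau = 4.5436e-11 s = 45.436 ps

45.436


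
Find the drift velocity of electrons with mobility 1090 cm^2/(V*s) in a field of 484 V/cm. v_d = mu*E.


Step 1: v_d = mu * E
Step 2: v_d = 1090 * 484 = 527560
Step 3: v_d = 5.28e+05 cm/s

5.28e+05


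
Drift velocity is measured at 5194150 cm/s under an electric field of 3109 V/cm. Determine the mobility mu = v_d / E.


Step 1: mu = v_d / E
Step 2: mu = 5194150 / 3109
Step 3: mu = 1670.68 cm^2/(V*s)

1670.68


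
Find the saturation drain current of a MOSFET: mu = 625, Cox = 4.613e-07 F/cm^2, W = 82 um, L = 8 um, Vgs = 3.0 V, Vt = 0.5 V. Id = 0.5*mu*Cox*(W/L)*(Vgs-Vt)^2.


Step 1: Overdrive voltage Vov = Vgs - Vt = 3.0 - 0.5 = 2.5 V
Step 2: W/L = 82/8 = 10.25
Step 3: Id = 0.5 * 625 * 4.613e-07 * 10.25 * 2.5^2
Step 4: Id = 9.24e-03 A

9.24e-03


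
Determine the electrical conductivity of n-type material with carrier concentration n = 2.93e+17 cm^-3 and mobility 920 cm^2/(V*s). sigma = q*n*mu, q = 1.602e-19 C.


Step 1: sigma = q * n * mu
Step 2: sigma = 1.602e-19 * 2.93e+17 * 920
Step 3: sigma = 4.318e+01 S/cm

4.318e+01


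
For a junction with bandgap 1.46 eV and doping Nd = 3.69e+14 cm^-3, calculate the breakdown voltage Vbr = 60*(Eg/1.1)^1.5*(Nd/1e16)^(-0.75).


Step 1: Eg/1.1 = 1.46/1.1 = 1.327273
Step 2: (Eg/1.1)^1.5 = 1.327273^1.5 = 1.529116
Step 3: (Nd/1e16)^(-0.75) = (0.0369)^(-0.75) = 11.877642
Step 4: Vbr = 60 * 1.529116 * 11.877642 = 1089.7 V

1089.7


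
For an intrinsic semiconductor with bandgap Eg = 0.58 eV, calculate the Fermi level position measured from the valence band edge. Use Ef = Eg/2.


Step 1: For an intrinsic semiconductor, the Fermi level sits at midgap.
Step 2: Ef = Eg / 2 = 0.58 / 2 = 0.29 eV

0.29


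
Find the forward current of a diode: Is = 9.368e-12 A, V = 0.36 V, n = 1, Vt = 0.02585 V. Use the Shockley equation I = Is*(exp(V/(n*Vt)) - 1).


Step 1: V/(n*Vt) = 0.36/(1*0.02585) = 13.9265
Step 2: exp(13.9265) = 1.1174e+06
Step 3: I = 9.368e-12 * (1.1174e+06 - 1) = 1.05e-05 A

1.05e-05


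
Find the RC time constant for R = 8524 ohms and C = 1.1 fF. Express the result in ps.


Step 1: tau = R * C
Step 2: tau = 8524 * 1.1 fF = 8524 * 1.1e-15 F
Step 3: tau = 9.3764e-12 s = 9.3764 ps

9.3764


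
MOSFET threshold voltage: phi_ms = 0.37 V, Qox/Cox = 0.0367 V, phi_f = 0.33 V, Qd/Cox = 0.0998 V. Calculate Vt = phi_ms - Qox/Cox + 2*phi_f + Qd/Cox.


Step 1: Vt = phi_ms - Qox/Cox + 2*phi_f + Qd/Cox
Step 2: Vt = 0.37 - 0.0367 + 2*0.33 + 0.0998
Step 3: Vt = 0.37 - 0.0367 + 0.66 + 0.0998
Step 4: Vt = 1.0931 V

1.0931


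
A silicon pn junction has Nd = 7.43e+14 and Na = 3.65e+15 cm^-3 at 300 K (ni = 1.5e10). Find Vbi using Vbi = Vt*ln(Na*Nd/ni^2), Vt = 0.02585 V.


Step 1: Compute Na*Nd/ni^2 = 3.65e+15 * 7.43e+14 / (1.5e10)^2 = 1.2053e+10
Step 2: ln(1.2053e+10) = 23.2126
Step 3: Vbi = 0.02585 * 23.2126 = 0.6 V

0.6


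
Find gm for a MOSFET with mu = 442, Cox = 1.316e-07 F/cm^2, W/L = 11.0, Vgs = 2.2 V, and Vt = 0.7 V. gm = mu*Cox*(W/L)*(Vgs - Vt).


Step 1: Vov = Vgs - Vt = 2.2 - 0.7 = 1.5 V
Step 2: gm = mu * Cox * (W/L) * Vov
Step 3: gm = 442 * 1.316e-07 * 11.0 * 1.5 = 9.60e-04 S

9.60e-04


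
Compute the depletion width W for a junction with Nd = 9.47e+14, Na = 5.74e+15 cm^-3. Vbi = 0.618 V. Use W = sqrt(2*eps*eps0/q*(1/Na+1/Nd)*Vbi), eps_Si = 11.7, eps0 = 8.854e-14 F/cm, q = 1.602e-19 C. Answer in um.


Step 1: 1/Na + 1/Nd = 1/5.74e+15 + 1/9.47e+14 = 1.23018e-15
Step 2: 2*eps*eps0/q = 2*11.7*8.854e-14/1.602e-19 = 1.293281e+07
Step 3: W^2 = 1.293281e+07 * 1.23018e-15 * 0.618 = 9.83218e-09
Step 4: W = sqrt(9.83218e-09) = 9.916e-05 cm = 0.9916 um

0.9916


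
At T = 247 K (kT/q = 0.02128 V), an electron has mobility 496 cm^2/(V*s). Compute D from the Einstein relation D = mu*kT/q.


Step 1: D = mu * (kT/q)
Step 2: D = 496 * 0.02128
Step 3: D = 10.55 cm^2/s

10.55


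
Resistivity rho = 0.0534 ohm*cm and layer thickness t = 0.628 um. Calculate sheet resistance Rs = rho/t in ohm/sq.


Step 1: Convert thickness to cm: t = 0.628 um = 6.2800e-05 cm
Step 2: Rs = rho / t = 0.0534 / 6.2800e-05
Step 3: Rs = 850.3 ohm/sq

850.3


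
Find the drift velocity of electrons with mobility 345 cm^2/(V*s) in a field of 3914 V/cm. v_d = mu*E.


Step 1: v_d = mu * E
Step 2: v_d = 345 * 3914 = 1350330
Step 3: v_d = 1.35e+06 cm/s

1.35e+06


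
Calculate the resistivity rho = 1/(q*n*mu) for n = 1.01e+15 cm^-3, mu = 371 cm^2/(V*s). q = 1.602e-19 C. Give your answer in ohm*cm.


Step 1: sigma = q * n * mu = 1.602e-19 * 1.01e+15 * 371 = 6.00285e-02 S/cm
Step 2: rho = 1 / sigma = 1 / 6.00285e-02 = 16.66 ohm*cm

16.66


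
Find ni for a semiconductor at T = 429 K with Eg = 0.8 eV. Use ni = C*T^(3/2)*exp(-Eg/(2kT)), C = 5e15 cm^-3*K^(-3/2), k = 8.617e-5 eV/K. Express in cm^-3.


Step 1: Compute kT = 8.617e-5 * 429 = 0.03696693 eV
Step 2: Exponent = -Eg/(2kT) = -0.8/(2*0.03696693) = -10.82048
Step 3: T^(3/2) = 429^1.5 = 8885.58
Step 4: ni = 5e15 * 8885.58 * exp(-10.82048) = 8.88e+14 cm^-3

8.88e+14


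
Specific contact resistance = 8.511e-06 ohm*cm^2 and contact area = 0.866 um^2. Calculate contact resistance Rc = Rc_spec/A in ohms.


Step 1: Convert area to cm^2: 0.866 um^2 = 8.6600e-09 cm^2
Step 2: Rc = Rc_spec / A = 8.511e-06 / 8.6600e-09
Step 3: Rc = 9.83e+02 ohms

9.83e+02


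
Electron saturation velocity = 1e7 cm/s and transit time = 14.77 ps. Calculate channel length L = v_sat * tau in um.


Step 1: tau in seconds = 14.77 ps * 1e-12 = 1.4770e-11 s
Step 2: L = v_sat * tau = 1e7 * 1.4770e-11 = 1.4770e-04 cm
Step 3: L in um = 1.4770e-04 * 1e4 = 1.477 um

1.477


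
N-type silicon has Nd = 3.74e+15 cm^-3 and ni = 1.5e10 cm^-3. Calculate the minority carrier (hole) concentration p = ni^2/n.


Step 1: Since Nd >> ni, n ≈ Nd = 3.74e+15 cm^-3
Step 2: p = ni^2 / n = (1.5e10)^2 / 3.74e+15
Step 3: p = 2.25e20 / 3.74e+15 = 6.02e+04 cm^-3

6.02e+04
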